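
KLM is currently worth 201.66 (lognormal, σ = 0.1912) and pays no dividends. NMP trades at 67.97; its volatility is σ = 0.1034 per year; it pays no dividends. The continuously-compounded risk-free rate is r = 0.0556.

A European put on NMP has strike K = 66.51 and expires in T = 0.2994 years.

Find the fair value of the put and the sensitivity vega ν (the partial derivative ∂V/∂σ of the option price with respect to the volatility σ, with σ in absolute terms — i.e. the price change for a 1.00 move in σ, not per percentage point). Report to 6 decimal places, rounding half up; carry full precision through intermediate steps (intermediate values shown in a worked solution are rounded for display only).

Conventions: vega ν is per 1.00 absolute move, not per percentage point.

price = 0.559245
ν = 11.561797

σ√T = 0.1034·√0.2994 = 0.056578
d₁ = (ln(S/K) + (r+σ²/2)T) / (σ√T) = (ln(67.97/66.51) + (0.0556+0.1034²/2)·0.2994) / 0.056578 = (0.021714 + 0.018247) / 0.056578 = 0.706306
d₂ = d₁ − σ√T = 0.706306 − 0.056578 = 0.649728
e^{−rT} = 0.983491
N(−d₁) = 0.239999,  N(−d₂) = 0.257934
Put price V = K·e^{−rT}·N(−d₂) − S·N(−d₁) = 16.871968 − 16.312723 = 0.559245
φ(d₁) = (1/√(2π))·e^{−d₁²/2} = 0.310872
ν = S·φ(d₁)·√T = 11.561797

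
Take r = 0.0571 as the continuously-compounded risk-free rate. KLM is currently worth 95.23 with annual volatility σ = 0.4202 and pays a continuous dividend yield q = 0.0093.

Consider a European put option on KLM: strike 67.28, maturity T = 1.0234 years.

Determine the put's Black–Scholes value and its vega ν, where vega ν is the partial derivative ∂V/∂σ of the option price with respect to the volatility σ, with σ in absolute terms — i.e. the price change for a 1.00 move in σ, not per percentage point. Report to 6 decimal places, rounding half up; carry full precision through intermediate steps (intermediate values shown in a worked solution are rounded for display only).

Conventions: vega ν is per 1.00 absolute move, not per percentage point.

σ√T = 0.4202·√1.0234 = 0.425088
d₁ = (ln(S/K) + (r−q+σ²/2)T) / (σ√T) = (ln(95.23/67.28) + (0.0571−0.0093+0.4202²/2)·1.0234) / 0.425088 = (0.347432 + 0.139268) / 0.425088 = 1.144941
d₂ = d₁ − σ√T = 1.144941 − 0.425088 = 0.719853
e^{−rT} = 0.943238
e^{−qT} = 0.990528
N(−d₁) = 0.126117,  N(−d₂) = 0.235808
Put price V = K·e^{−rT}·N(−d₂) − S·e^{−qT}·N(−d₁) = 14.964623 − 11.896346 = 3.068277
φ(d₁) = (1/√(2π))·e^{−d₁²/2} = 0.207135
ν = S·e^{−qT}·φ(d₁)·√T = 19.765928

price = 3.068277
ν = 19.765928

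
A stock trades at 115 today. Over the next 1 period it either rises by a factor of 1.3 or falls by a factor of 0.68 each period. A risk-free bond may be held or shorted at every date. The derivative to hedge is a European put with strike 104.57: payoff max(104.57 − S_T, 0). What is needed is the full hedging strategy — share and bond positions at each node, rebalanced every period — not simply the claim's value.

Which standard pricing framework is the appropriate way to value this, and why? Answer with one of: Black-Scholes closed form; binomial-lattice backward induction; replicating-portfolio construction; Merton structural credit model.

Key observation: the task asks for the hedge itself — share and bond holdings at every node of the 1-period tree on spot 115 with factors 1.3/0.68 — which is exactly what the replicating-portfolio construction produces.

framework: replicating-portfolio construction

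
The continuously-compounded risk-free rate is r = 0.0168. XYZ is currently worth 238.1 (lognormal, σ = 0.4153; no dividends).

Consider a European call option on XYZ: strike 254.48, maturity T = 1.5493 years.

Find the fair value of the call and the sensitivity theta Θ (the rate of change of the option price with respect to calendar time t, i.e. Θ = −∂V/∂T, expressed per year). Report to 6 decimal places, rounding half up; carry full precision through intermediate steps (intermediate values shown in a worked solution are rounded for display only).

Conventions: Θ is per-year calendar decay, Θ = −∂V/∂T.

σ√T = 0.4153·√1.5493 = 0.516928
d₁ = (ln(S/K) + (r+σ²/2)T) / (σ√T) = (ln(238.1/254.48) + (0.0168+0.4153²/2)·1.5493) / 0.516928 = (-0.066531 + 0.159635) / 0.516928 = 0.180110
d₂ = d₁ − σ√T = 0.180110 − 0.516928 = -0.336818
e^{−rT} = 0.974308
N(d₁) = 0.571467,  N(d₂) = 0.368127
Call price V = S·N(d₁) − K·e^{−rT}·N(d₂) = 136.066263 − 91.274117 = 44.792146
φ(d₁) = (1/√(2π))·e^{−d₁²/2} = 0.392524
Θ = −S·φ(d₁)·σ/(2√T) − r·K·e^{−rT}·N(d₂) = −15.591556 − 1.533405 = -17.124961

price = 44.792146
Θ = -17.124961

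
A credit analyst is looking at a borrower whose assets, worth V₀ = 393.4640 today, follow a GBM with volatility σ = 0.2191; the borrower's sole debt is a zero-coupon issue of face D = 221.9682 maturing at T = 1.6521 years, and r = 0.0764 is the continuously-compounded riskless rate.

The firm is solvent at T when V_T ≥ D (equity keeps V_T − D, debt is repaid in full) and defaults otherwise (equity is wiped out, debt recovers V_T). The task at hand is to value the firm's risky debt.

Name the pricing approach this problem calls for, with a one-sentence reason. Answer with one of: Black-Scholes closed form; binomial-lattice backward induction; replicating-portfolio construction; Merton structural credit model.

Key observation: assets follow a GBM and default happens iff V_T < 221.9682; valuing claims on that split (equity as a call, risky debt as the residual) is the structural model's definition.

framework: Merton structural credit model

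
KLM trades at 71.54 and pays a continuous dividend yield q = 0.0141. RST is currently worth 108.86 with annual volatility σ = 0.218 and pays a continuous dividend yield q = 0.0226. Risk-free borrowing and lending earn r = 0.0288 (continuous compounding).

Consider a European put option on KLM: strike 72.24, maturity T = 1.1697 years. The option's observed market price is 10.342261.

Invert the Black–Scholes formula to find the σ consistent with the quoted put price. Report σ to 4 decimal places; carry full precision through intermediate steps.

sigma = 0.3526

At σ = 0.3526 the Black–Scholes value reproduces the quote:
σ√T = 0.3526·√1.1697 = 0.381346
d₁ = (ln(S/K) + (r−q+σ²/2)T) / (σ√T) = (ln(71.54/72.24) + (0.0288−0.0141+0.3526²/2)·1.1697) / 0.381346 = (-0.009737 + 0.089907) / 0.381346 = 0.210229
d₂ = d₁ − σ√T = 0.210229 − 0.381346 = -0.171118
e^{−rT} = 0.966874
e^{−qT} = 0.983642
N(−d₁) = 0.416745,  N(−d₂) = 0.567934
V = K·e^{−rT}·N(−d₂) − S·e^{−qT}·N(−d₁) = 39.668489 − 29.326228 = 10.342261 (equal to the quote); since ∂V/∂σ > 0 for all σ, the implied volatility is unique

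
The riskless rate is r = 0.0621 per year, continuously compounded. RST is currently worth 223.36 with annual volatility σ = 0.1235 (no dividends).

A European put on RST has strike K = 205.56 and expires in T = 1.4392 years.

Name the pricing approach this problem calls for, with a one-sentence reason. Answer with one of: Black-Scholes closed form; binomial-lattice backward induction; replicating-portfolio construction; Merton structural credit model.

Key observation: the strike-205.56 put on RST is European-exercise on a continuously-modelled lognormal underlying, so its value is a single closed-form evaluation.

framework: Black-Scholes closed form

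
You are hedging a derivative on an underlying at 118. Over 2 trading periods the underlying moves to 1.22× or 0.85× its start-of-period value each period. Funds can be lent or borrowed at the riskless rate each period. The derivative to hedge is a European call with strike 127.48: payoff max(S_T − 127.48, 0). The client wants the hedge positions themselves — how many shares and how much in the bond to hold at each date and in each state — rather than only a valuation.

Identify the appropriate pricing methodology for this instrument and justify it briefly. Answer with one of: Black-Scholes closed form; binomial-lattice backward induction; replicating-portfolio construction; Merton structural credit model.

framework: replicating-portfolio construction

Key observation: the mandate to exhibit the hedge at every date and state singles out the replicating-portfolio construction on the 2-period tree with factors 1.22 and 0.85 from 118.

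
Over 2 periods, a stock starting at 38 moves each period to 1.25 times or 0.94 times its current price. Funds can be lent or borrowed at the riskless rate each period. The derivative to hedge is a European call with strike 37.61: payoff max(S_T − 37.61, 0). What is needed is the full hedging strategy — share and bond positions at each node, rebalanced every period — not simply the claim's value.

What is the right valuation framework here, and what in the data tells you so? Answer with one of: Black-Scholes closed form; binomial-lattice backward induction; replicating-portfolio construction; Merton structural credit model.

Key observation: since the answer must list Δ and B at each node of the 1.25/0.94 lattice on 38, the replicating-portfolio method — solving the two-state system at every node — is the one that applies.

framework: replicating-portfolio construction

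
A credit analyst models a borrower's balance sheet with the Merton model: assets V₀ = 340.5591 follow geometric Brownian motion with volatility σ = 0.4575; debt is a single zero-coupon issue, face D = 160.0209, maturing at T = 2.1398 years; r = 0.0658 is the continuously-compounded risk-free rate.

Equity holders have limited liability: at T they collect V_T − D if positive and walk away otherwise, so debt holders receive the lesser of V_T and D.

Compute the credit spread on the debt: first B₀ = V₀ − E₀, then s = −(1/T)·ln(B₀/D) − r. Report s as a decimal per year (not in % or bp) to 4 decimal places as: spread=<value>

spread=0.0201

With assets at 340.5591 and a single debt payment of 160.0209 at 2.1398 years:
d₁ = [ln(V₀/D) + (r + σ²/2)T] / (σ√T)
   = [ln(340.5591/160.0209) + (0.0658 + 0.5·0.4575²)·2.1398] / (0.4575·√2.1398)
   = [0.755284 + 0.364736] / 0.669234 = 1.673586
d₂ = d₁ − σ√T = 1.673586 − 0.669234 = 1.004352
N(d₁) = 0.952894,  N(d₂) = 0.842396,  e^(−rT) = 0.868664
E₀ = V₀·N(d₁) − D·e^(−rT)·N(d₂)
   = 340.5591·0.952894 − 160.0209·0.868664·0.842396 = 207.420025
B₀ = V₀ − E₀ = 340.5591 − 207.420025 = 133.139075
spread = −(1/T)·ln(B₀/D) − r = −(1/2.1398)·ln(133.139075/160.0209) − 0.0658 = 0.02014737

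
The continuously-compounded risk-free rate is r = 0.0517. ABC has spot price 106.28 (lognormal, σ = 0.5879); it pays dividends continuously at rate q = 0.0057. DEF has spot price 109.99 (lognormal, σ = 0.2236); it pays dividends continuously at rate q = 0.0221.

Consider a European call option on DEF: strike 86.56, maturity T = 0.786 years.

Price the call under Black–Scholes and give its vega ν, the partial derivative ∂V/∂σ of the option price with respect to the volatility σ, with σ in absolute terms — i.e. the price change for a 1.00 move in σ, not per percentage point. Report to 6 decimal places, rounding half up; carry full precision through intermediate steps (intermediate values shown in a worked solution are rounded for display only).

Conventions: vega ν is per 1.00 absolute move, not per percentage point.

σ√T = 0.2236·√0.786 = 0.198236
d₁ = (ln(S/K) + (r−q+σ²/2)T) / (σ√T) = (ln(109.99/86.56) + (0.0517−0.0221+0.2236²/2)·0.786) / 0.198236 = (0.239552 + 0.042914) / 0.198236 = 1.424896
d₂ = d₁ − σ√T = 1.424896 − 0.198236 = 1.226660
e^{−rT} = 0.960178
e^{−qT} = 0.982779
N(d₁) = 0.922906,  N(d₂) = 0.890025
Call price V = S·e^{−qT}·N(d₁) − K·e^{−rT}·N(d₂) = 99.762400 − 73.972663 = 25.789737
φ(d₁) = (1/√(2π))·e^{−d₁²/2} = 0.144554
ν = S·e^{−qT}·φ(d₁)·√T = 13.853207

price = 25.789737
ν = 13.853207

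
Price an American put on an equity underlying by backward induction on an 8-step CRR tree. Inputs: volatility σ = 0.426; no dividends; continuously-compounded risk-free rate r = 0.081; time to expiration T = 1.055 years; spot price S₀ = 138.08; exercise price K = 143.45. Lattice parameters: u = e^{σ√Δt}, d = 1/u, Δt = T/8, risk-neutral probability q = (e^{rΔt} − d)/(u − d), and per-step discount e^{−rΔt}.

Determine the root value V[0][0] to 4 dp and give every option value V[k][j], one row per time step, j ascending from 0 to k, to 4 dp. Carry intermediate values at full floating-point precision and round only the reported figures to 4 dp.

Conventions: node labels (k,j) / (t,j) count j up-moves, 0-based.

price = 22.0126
tree:
22.0126
31.1792 13.1736
42.7824 20.0628 6.4578
56.6391 29.6271 10.7777 2.2077
69.0815 42.1149 17.5779 4.1004 0.3321
79.7406 56.6391 27.8031 7.5673 0.6659 0.0000
88.8719 69.0815 42.1149 13.8610 1.3354 0.0000 0.0000
96.6945 79.7406 56.6391 25.1607 2.6779 0.0000 0.0000 0.0000
103.3959 88.8719 69.0815 42.1149 5.3700 0.0000 0.0000 0.0000 0.0000

Δt=0.13187  u=1.16731  d=0.85667  q=0.49597  discount=0.98937
step 8 (expiry): payoffs max(K−S,0) = 103.3959 88.8719 69.0815 42.1149 5.3700 0.0000 0.0000 0.0000 0.0000
k=7: (k=7,j=0): S=46.7555, K−S=96.6945, hold=95.1703 ⇒ V=96.6945 exercise | (k=7,j=1): S=63.7094, K−S=79.7406, hold=78.2164 ⇒ V=79.7406 exercise | (k=7,j=2): S=86.8109, K−S=56.6391, hold=55.1149 ⇒ V=56.6391 exercise | (k=7,j=3): S=118.2893, K−S=25.1607, hold=23.6366 ⇒ V=25.1607 exercise | (k=7,j=4): S=161.1819, K−S=0.0000, hold=2.6779 ⇒ V=2.6779 continue | (k=7,j=5): S=219.6277, K−S=0.0000, hold=0.0000 ⇒ V=0.0000 continue | (k=7,j=6): S=299.2664, K−S=0.0000, hold=0.0000 ⇒ V=0.0000 continue | (k=7,j=7): S=407.7827, K−S=0.0000, hold=0.0000 ⇒ V=0.0000 continue
k=6: (k=6,j=0): S=54.5781, K−S=88.8719, hold=87.3478 ⇒ V=88.8719 exercise | (k=6,j=1): S=74.3685, K−S=69.0815, hold=67.5573 ⇒ V=69.0815 exercise | (k=6,j=2): S=101.3351, K−S=42.1149, hold=40.5907 ⇒ V=42.1149 exercise | (k=6,j=3): S=138.0800, K−S=5.3700, hold=13.8610 ⇒ V=13.8610 continue | (k=6,j=4): S=188.1489, K−S=0.0000, hold=1.3354 ⇒ V=1.3354 continue | (k=6,j=5): S=256.3731, K−S=0.0000, hold=0.0000 ⇒ V=0.0000 continue | (k=6,j=6): S=349.3360, K−S=0.0000, hold=0.0000 ⇒ V=0.0000 continue
k=5: (k=5,j=0): S=63.7094, K−S=79.7406, hold=78.2164 ⇒ V=79.7406 exercise | (k=5,j=1): S=86.8109, K−S=56.6391, hold=55.1149 ⇒ V=56.6391 exercise | (k=5,j=2): S=118.2893, K−S=25.1607, hold=27.8031 ⇒ V=27.8031 continue | (k=5,j=3): S=161.1819, K−S=0.0000, hold=7.5673 ⇒ V=7.5673 continue | (k=5,j=4): S=219.6277, K−S=0.0000, hold=0.6659 ⇒ V=0.6659 continue | (k=5,j=5): S=299.2664, K−S=0.0000, hold=0.0000 ⇒ V=0.0000 continue
k=4: (k=4,j=0): S=74.3685, K−S=69.0815, hold=67.5573 ⇒ V=69.0815 exercise | (k=4,j=1): S=101.3351, K−S=42.1149, hold=41.8874 ⇒ V=42.1149 exercise | (k=4,j=2): S=138.0800, K−S=5.3700, hold=17.5779 ⇒ V=17.5779 continue | (k=4,j=3): S=188.1489, K−S=0.0000, hold=4.1004 ⇒ V=4.1004 continue | (k=4,j=4): S=256.3731, K−S=0.0000, hold=0.3321 ⇒ V=0.3321 continue
k=3: (k=3,j=0): S=86.8109, K−S=56.6391, hold=55.1149 ⇒ V=56.6391 exercise | (k=3,j=1): S=118.2893, K−S=25.1607, hold=29.6271 ⇒ V=29.6271 continue | (k=3,j=2): S=161.1819, K−S=0.0000, hold=10.7777 ⇒ V=10.7777 continue | (k=3,j=3): S=219.6277, K−S=0.0000, hold=2.2077 ⇒ V=2.2077 continue
k=2: (k=2,j=0): S=101.3351, K−S=42.1149, hold=42.7824 ⇒ V=42.7824 continue | (k=2,j=1): S=138.0800, K−S=5.3700, hold=20.0628 ⇒ V=20.0628 continue | (k=2,j=2): S=188.1489, K−S=0.0000, hold=6.4578 ⇒ V=6.4578 continue
k=1: (k=1,j=0): S=118.2893, K−S=25.1607, hold=31.1792 ⇒ V=31.1792 continue | (k=1,j=1): S=161.1819, K−S=0.0000, hold=13.1736 ⇒ V=13.1736 continue
k=0: (k=0,j=0): S=138.0800, K−S=5.3700, hold=22.0126 ⇒ V=22.0126 continue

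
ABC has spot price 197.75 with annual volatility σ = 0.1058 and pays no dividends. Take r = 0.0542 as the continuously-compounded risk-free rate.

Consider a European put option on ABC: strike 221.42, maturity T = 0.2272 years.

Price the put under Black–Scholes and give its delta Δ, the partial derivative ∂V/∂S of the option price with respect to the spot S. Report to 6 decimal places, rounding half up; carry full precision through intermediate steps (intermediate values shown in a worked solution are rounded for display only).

price = 21.049680
Δ = -0.975722

σ√T = 0.1058·√0.2272 = 0.050430
d₁ = (ln(S/K) + (r+σ²/2)T) / (σ√T) = (ln(197.75/221.42) + (0.0542+0.1058²/2)·0.2272) / 0.050430 = (-0.113058 + 0.013586) / 0.050430 = -1.972471
d₂ = d₁ − σ√T = -1.972471 − 0.050430 = -2.022901
e^{−rT} = 0.987761
N(−d₁) = 0.975722,  N(−d₂) = 0.978458
Put price V = K·e^{−rT}·N(−d₂) − S·N(−d₁) = 213.998718 − 192.949038 = 21.049680
Δ = −N(−d₁) = -0.975722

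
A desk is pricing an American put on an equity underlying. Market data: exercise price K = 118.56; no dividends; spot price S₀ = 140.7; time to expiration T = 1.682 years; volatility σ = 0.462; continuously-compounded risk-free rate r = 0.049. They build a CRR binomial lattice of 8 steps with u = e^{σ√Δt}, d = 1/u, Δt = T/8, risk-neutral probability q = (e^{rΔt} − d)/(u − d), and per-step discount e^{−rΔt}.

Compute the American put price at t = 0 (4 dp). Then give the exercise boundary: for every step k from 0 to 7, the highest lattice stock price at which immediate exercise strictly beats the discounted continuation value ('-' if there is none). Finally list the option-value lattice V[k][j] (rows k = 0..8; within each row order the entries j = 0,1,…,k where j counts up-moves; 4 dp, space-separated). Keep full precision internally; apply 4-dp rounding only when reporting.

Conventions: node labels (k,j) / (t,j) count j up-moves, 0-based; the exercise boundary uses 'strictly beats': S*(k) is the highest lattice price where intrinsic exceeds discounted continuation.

Δt=0.21025  u=1.23595  d=0.80909  q=0.47150  discount=0.98975
step 8 (expiry): payoffs max(K−S,0) = 92.7206 79.0883 58.2640 26.4533 0.0000 0.0000 0.0000 0.0000 0.0000
step 7: (k=7,j=0): S=31.9363, K−S=86.6237, hold=85.4085 ⇒ V=86.6237 exercise | (k=7,j=1): S=48.7851, K−S=69.7749, hold=68.5597 ⇒ V=69.7749 exercise | (k=7,j=2): S=74.5229, K−S=44.0371, hold=42.8219 ⇒ V=44.0371 exercise | (k=7,j=3): S=113.8394, K−S=4.7206, hold=13.8373 ⇒ V=13.8373 continue | (k=7,j=4): S=173.8984, K−S=0.0000, hold=0.0000 ⇒ V=0.0000 continue | (k=7,j=5): S=265.6429, K−S=0.0000, hold=0.0000 ⇒ V=0.0000 continue | (k=7,j=6): S=405.7896, K−S=0.0000, hold=0.0000 ⇒ V=0.0000 continue | (k=7,j=7): S=619.8744, K−S=0.0000, hold=0.0000 ⇒ V=0.0000 continue  boundary S*=74.5229
step 6: (k=6,j=0): S=39.4717, K−S=79.0883, hold=77.8731 ⇒ V=79.0883 exercise | (k=6,j=1): S=60.2960, K−S=58.2640, hold=57.0488 ⇒ V=58.2640 exercise | (k=6,j=2): S=92.1067, K−S=26.4533, hold=29.4926 ⇒ V=29.4926 continue | (k=6,j=3): S=140.7000, K−S=0.0000, hold=7.2381 ⇒ V=7.2381 continue | (k=6,j=4): S=214.9299, K−S=0.0000, hold=0.0000 ⇒ V=0.0000 continue | (k=6,j=5): S=328.3217, K−S=0.0000, hold=0.0000 ⇒ V=0.0000 continue | (k=6,j=6): S=501.5362, K−S=0.0000, hold=0.0000 ⇒ V=0.0000 continue  boundary S*=60.2960
step 5: (k=5,j=0): S=48.7851, K−S=69.7749, hold=68.5597 ⇒ V=69.7749 exercise | (k=5,j=1): S=74.5229, K−S=44.0371, hold=44.2402 ⇒ V=44.2402 continue | (k=5,j=2): S=113.8394, K−S=4.7206, hold=18.8049 ⇒ V=18.8049 continue | (k=5,j=3): S=173.8984, K−S=0.0000, hold=3.7862 ⇒ V=3.7862 continue | (k=5,j=4): S=265.6429, K−S=0.0000, hold=0.0000 ⇒ V=0.0000 continue | (k=5,j=5): S=405.7896, K−S=0.0000, hold=0.0000 ⇒ V=0.0000 continue  boundary S*=48.7851
step 4: (k=4,j=0): S=60.2960, K−S=58.2640, hold=57.1436 ⇒ V=58.2640 exercise | (k=4,j=1): S=92.1067, K−S=26.4533, hold=31.9171 ⇒ V=31.9171 continue | (k=4,j=2): S=140.7000, K−S=0.0000, hold=11.6035 ⇒ V=11.6035 continue | (k=4,j=3): S=214.9299, K−S=0.0000, hold=1.9805 ⇒ V=1.9805 continue | (k=4,j=4): S=328.3217, K−S=0.0000, hold=0.0000 ⇒ V=0.0000 continue  boundary S*=60.2960
step 3: (k=3,j=0): S=74.5229, K−S=44.0371, hold=45.3716 ⇒ V=45.3716 continue | (k=3,j=1): S=113.8394, K−S=4.7206, hold=22.1103 ⇒ V=22.1103 continue | (k=3,j=2): S=173.8984, K−S=0.0000, hold=6.9938 ⇒ V=6.9938 continue | (k=3,j=3): S=265.6429, K−S=0.0000, hold=1.0360 ⇒ V=1.0360 continue  boundary S*=-
step 2: (k=2,j=0): S=92.1067, K−S=26.4533, hold=34.0514 ⇒ V=34.0514 continue | (k=2,j=1): S=140.7000, K−S=0.0000, hold=14.8294 ⇒ V=14.8294 continue | (k=2,j=2): S=214.9299, K−S=0.0000, hold=4.1418 ⇒ V=4.1418 continue  boundary S*=-
step 1: (k=1,j=0): S=113.8394, K−S=4.7206, hold=24.7322 ⇒ V=24.7322 continue | (k=1,j=1): S=173.8984, K−S=0.0000, hold=9.6899 ⇒ V=9.6899 continue  boundary S*=-
step 0: (k=0,j=0): S=140.7000, K−S=0.0000, hold=17.4590 ⇒ V=17.4590 continue  boundary S*=-

price = 17.4590
boundary = - - - - 60.2960 48.7851 60.2960 74.5229
tree:
17.4590
24.7322 9.6899
34.0514 14.8294 4.1418
45.3716 22.1103 6.9938 1.0360
58.2640 31.9171 11.6035 1.9805 0.0000
69.7749 44.2402 18.8049 3.7862 0.0000 0.0000
79.0883 58.2640 29.4926 7.2381 0.0000 0.0000 0.0000
86.6237 69.7749 44.0371 13.8373 0.0000 0.0000 0.0000 0.0000
92.7206 79.0883 58.2640 26.4533 0.0000 0.0000 0.0000 0.0000 0.0000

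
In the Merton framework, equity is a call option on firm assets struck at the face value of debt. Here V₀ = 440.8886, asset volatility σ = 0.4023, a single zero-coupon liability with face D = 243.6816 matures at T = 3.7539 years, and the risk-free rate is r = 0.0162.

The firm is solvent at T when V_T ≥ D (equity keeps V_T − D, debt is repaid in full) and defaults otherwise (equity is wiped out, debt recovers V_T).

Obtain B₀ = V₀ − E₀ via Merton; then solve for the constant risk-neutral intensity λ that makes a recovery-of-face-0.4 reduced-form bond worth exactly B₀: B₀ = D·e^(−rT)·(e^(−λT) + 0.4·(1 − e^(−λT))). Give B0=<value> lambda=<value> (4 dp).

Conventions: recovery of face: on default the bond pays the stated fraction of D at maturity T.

Work the structural quantities from V₀ = 440.8886 against face 243.6816:
d₁ = [ln(V₀/D) + (r + σ²/2)T] / (σ√T)
   = [ln(440.8886/243.6816) + (0.0162 + 0.5·0.4023²)·3.7539] / (0.4023·√3.7539)
   = [0.592930 + 0.364589] / 0.779456 = 1.228445
d₂ = d₁ − σ√T = 1.228445 − 0.779456 = 0.448990
N(d₁) = 0.890360,  N(d₂) = 0.673280,  e^(−rT) = 0.940999
E₀ = V₀·N(d₁) − D·e^(−rT)·N(d₂)
   = 440.8886·0.890360 − 243.6816·0.940999·0.673280 = 238.163606
B₀ = V₀ − E₀ = 440.8886 − 238.163606 = 202.724994
e^(−λT) = (B₀·e^(rT)/D − 0.4)/(1 − 0.4) = (202.7250·1.062700/243.6816 − 0.4)/0.6 = 0.80681301
λ = −ln(0.80681301)/3.7539 = 0.057184

B0=202.7250 lambda=0.0572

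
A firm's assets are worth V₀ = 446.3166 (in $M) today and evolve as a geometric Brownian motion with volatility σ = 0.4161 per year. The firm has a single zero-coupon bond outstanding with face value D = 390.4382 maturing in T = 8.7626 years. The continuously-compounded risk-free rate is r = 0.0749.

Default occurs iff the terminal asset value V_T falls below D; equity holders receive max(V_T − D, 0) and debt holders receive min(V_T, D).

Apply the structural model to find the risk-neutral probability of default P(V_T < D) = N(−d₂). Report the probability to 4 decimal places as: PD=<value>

PD=0.4898

With assets at 446.3166 and a single debt payment of 390.4382 at 8.7626 years:
d₁ = [ln(V₀/D) + (r + σ²/2)T] / (σ√T)
   = [ln(446.3166/390.4382) + (0.0749 + 0.5·0.4161²)·8.7626] / (0.4161·√8.7626)
   = [0.133759 + 1.414894] / 1.231726 = 1.257302
d₂ = d₁ − σ√T = 1.257302 − 1.231726 = 0.025576
risk-neutral PD = N(−d₂) = N(-0.025576) = 0.489798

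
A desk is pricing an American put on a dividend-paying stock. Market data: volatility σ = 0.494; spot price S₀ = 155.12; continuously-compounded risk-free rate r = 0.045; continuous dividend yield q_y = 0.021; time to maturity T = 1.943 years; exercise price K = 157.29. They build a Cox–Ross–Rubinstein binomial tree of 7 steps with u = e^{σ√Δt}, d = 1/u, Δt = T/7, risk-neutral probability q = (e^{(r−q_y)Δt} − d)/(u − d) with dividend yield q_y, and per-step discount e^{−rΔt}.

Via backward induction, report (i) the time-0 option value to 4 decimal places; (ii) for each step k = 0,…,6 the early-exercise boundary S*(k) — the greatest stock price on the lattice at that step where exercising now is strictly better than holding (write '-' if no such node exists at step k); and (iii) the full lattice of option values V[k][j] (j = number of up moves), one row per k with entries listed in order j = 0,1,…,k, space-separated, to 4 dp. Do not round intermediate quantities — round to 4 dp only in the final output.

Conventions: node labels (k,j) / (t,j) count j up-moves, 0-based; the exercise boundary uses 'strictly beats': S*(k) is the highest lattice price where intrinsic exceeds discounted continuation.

price = 39.6954
boundary = - - - 71.0516 54.7700 71.0516 92.1733
tree:
39.6954
53.0810 24.3158
68.8409 35.1515 11.6466
86.2384 49.3357 18.6604 3.3312
102.5200 66.7436 29.2705 6.1105 0.0000
115.0707 86.2384 44.5954 11.2089 0.0000 0.0000
124.7453 102.5200 65.1167 20.5610 0.0000 0.0000 0.0000
132.2030 115.0707 86.2384 37.7161 0.0000 0.0000 0.0000 0.0000

params: Δt=0.27757 u=1.29727 d=0.77085 q=0.44800 e^(-rΔt)=0.98759
t_7 payoffs: 132.2030 115.0707 86.2384 37.7161 0.0000 0.0000 0.0000 0.0000
t_6: node(6,0) S=32.5447 payoff=124.7453 vs cont=122.9820 → 124.7453 [stop]  node(6,1) S=54.7700 payoff=102.5200 vs cont=100.8859 → 102.5200 [stop]  node(6,2) S=92.1733 payoff=65.1167 vs cont=63.6999 → 65.1167 [stop]  node(6,3) S=155.1200 payoff=2.1700 vs cont=20.5610 → 20.5610 [wait]  node(6,4) S=261.0540 payoff=0.0000 vs cont=0.0000 → 0.0000 [wait]  node(6,5) S=439.3321 payoff=0.0000 vs cont=0.0000 → 0.0000 [wait]  node(6,6) S=739.3592 payoff=0.0000 vs cont=0.0000 → 0.0000 [wait]  ⇒ S*(6)=92.1733
t_5: node(5,0) S=42.2193 payoff=115.0707 vs cont=113.3636 → 115.0707 [stop]  node(5,1) S=71.0516 payoff=86.2384 vs cont=84.6989 → 86.2384 [stop]  node(5,2) S=119.5739 payoff=37.7161 vs cont=44.5954 → 44.5954 [wait]  node(5,3) S=201.2329 payoff=0.0000 vs cont=11.2089 → 11.2089 [wait]  node(5,4) S=338.6582 payoff=0.0000 vs cont=0.0000 → 0.0000 [wait]  node(5,5) S=569.9335 payoff=0.0000 vs cont=0.0000 → 0.0000 [wait]  ⇒ S*(5)=71.0516
t_4: node(4,0) S=54.7700 payoff=102.5200 vs cont=100.8859 → 102.5200 [stop]  node(4,1) S=92.1733 payoff=65.1167 vs cont=66.7436 → 66.7436 [wait]  node(4,2) S=155.1200 payoff=2.1700 vs cont=29.2705 → 29.2705 [wait]  node(4,3) S=261.0540 payoff=0.0000 vs cont=6.1105 → 6.1105 [wait]  node(4,4) S=439.3321 payoff=0.0000 vs cont=0.0000 → 0.0000 [wait]  ⇒ S*(4)=54.7700
t_3: node(3,0) S=71.0516 payoff=86.2384 vs cont=85.4187 → 86.2384 [stop]  node(3,1) S=119.5739 payoff=37.7161 vs cont=49.3357 → 49.3357 [wait]  node(3,2) S=201.2329 payoff=0.0000 vs cont=18.6604 → 18.6604 [wait]  node(3,3) S=338.6582 payoff=0.0000 vs cont=3.3312 → 3.3312 [wait]  ⇒ S*(3)=71.0516
t_2: node(2,0) S=92.1733 payoff=65.1167 vs cont=68.8409 → 68.8409 [wait]  node(2,1) S=155.1200 payoff=2.1700 vs cont=35.1515 → 35.1515 [wait]  node(2,2) S=261.0540 payoff=0.0000 vs cont=11.6466 → 11.6466 [wait]  ⇒ S*(2)=-
t_1: node(1,0) S=119.5739 payoff=37.7161 vs cont=53.0810 → 53.0810 [wait]  node(1,1) S=201.2329 payoff=0.0000 vs cont=24.3158 → 24.3158 [wait]  ⇒ S*(1)=-
t_0: node(0,0) S=155.1200 payoff=2.1700 vs cont=39.6954 → 39.6954 [wait]  ⇒ S*(0)=-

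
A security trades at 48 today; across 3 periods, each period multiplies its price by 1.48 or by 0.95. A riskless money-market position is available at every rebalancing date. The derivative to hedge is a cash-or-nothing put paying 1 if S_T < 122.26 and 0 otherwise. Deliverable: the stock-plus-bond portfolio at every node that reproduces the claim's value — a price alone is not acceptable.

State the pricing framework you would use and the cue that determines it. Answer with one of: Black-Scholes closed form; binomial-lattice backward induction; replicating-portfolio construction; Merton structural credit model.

framework: replicating-portfolio construction

Key observation: the task asks for the hedge itself — share and bond holdings at every node of the 3-period tree on spot 48 with factors 1.48/0.95 — which is exactly what the replicating-portfolio construction produces.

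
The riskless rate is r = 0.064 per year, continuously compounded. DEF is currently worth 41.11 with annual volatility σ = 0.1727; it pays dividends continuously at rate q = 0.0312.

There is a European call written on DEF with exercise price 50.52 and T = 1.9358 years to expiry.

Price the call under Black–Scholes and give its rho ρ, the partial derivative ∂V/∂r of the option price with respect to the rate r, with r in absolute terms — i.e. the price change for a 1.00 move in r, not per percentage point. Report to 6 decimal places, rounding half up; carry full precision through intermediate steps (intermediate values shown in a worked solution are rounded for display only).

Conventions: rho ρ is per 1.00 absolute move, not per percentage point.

σ√T = 0.1727·√1.9358 = 0.240283
d₁ = (ln(S/K) + (r−q+σ²/2)T) / (σ√T) = (ln(41.11/50.52) + (0.064−0.0312+0.1727²/2)·1.9358) / 0.240283 = (-0.206118 + 0.092362) / 0.240283 = -0.473425
d₂ = d₁ − σ√T = -0.473425 − 0.240283 = -0.713707
e^{−rT} = 0.883476
e^{−qT} = 0.941391
N(d₁) = 0.317955,  N(d₂) = 0.237704
Call price V = S·e^{−qT}·N(d₁) − K·e^{−rT}·N(d₂) = 12.305047 − 10.609495 = 1.695551
ρ = K·T·e^{−rT}·N(d₂) = 20.537861

price = 1.695551
ρ = 20.537861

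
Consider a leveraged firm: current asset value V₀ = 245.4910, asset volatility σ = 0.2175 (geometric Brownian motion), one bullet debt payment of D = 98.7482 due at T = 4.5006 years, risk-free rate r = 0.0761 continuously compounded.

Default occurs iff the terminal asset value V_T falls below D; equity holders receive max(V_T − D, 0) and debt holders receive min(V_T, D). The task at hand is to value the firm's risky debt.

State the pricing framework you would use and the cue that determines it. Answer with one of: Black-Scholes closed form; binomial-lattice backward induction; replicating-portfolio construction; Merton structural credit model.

framework: Merton structural credit model

Key observation: the asked-for credit quantity lives on the firm's capital structure — asset value, asset volatility, debt face 98.7482 — which is the structural model's domain.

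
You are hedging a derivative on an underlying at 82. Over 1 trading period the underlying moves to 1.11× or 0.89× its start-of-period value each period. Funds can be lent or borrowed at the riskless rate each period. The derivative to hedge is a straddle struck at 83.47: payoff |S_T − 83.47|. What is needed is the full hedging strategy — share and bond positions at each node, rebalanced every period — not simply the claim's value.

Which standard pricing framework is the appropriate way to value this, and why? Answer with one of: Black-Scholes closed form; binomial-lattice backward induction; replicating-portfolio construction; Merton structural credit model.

framework: replicating-portfolio construction

Key observation: a price alone would not answer the question — the per-node share/bond construction on the spot-82, 1.11/0.89 tree is required, and only the replicating-portfolio method yields it.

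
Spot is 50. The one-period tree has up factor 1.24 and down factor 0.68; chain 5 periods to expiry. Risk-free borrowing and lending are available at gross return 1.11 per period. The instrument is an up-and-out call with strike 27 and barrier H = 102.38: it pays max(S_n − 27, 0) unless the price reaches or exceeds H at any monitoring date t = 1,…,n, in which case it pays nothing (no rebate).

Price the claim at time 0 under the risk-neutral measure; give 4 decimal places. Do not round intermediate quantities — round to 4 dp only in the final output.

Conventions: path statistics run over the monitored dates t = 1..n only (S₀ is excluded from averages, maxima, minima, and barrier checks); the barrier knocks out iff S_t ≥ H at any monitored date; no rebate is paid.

Set p* = 0.7679 (from d < R < u); the path-dependent value is the discounted p*-expectation over all price paths.
Enumerate all 2^5 = 32 price paths (U = up ×1.24, D = down ×0.68); each path with k up-moves has probability p*^k·(1−p*)^(5−k).
DDDDD: M=34.0000, payoff=0.0000, prob=0.000674
UDDDD: M=62.0000, payoff=0.0000, prob=0.002230
DUDDD: M=42.1600, payoff=0.0000, prob=0.002230
UUDDD: M=76.8800, payoff=0.0000, prob=0.007376
DDUDD: M=34.0000, payoff=0.0000, prob=0.002230
UDUDD: M=62.0000, payoff=0.0000, prob=0.007376
DUUDD: M=52.2784, payoff=0.0000, prob=0.007376
UUUDD: M=95.3312, payoff=17.0811, prob=0.024398
DDDUD: M=34.0000, payoff=0.0000, prob=0.002230
UDDUD: M=62.0000, payoff=0.0000, prob=0.007376
DUDUD: M=42.1600, payoff=0.0000, prob=0.007376
UUDUD: M=76.8800, payoff=17.0811, prob=0.024398
DDUUD: M=35.5493, payoff=0.0000, prob=0.007376
UDUUD: M=64.8252, payoff=17.0811, prob=0.024398
DUUUD: M=64.8252, payoff=17.0811, prob=0.024398
UUUUD: M=118.2107, payoff=0.0000, prob=0.080701
DDDDU: M=34.0000, payoff=0.0000, prob=0.002230
UDDDU: M=62.0000, payoff=0.0000, prob=0.007376
DUDDU: M=42.1600, payoff=0.0000, prob=0.007376
UUDDU: M=76.8800, payoff=17.0811, prob=0.024398
DDUDU: M=34.0000, payoff=0.0000, prob=0.007376
UDUDU: M=62.0000, payoff=17.0811, prob=0.024398
DUUDU: M=52.2784, payoff=17.0811, prob=0.024398
UUUDU: M=95.3312, payoff=53.3833, prob=0.080701
DDDUU: M=34.0000, payoff=0.0000, prob=0.007376
UDDUU: M=62.0000, payoff=17.0811, prob=0.024398
DUDUU: M=44.0811, payoff=17.0811, prob=0.024398
UUDUU: M=80.3833, payoff=53.3833, prob=0.080701
DDUUU: M=44.0811, payoff=17.0811, prob=0.024398
UDUUU: M=80.3833, payoff=53.3833, prob=0.080701
DUUUU: M=80.3833, payoff=53.3833, prob=0.080701
UUUUU: M=146.5813, payoff=0.0000, prob=0.266933
Price = Σ prob·payoff / R^5 = 21.399694 / 1.685058 = 12.6997

price = 12.6997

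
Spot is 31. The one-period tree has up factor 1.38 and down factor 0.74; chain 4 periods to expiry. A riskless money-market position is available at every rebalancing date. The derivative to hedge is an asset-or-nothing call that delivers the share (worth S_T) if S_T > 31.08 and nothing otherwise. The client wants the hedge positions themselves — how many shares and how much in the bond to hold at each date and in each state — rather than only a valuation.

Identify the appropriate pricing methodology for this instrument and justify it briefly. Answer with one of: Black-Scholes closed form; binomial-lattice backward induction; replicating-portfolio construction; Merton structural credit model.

Key observation: the task asks for the hedge itself — share and bond holdings at every node of the 4-period tree on spot 31 with factors 1.38/0.74 — which is exactly what the replicating-portfolio construction produces.

framework: replicating-portfolio construction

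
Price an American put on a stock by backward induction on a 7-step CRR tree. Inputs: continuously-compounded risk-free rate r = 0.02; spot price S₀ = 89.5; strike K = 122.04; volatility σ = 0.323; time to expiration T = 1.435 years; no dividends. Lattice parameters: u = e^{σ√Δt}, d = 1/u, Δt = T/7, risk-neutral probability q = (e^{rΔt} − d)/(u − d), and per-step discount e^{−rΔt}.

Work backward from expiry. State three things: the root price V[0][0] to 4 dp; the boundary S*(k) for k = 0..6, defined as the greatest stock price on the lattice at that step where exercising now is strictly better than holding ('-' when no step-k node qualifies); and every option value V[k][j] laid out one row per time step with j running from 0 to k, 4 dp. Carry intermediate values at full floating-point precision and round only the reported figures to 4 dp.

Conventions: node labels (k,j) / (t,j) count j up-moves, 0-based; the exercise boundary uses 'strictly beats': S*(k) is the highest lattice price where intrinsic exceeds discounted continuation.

params: Δt=0.20500 u=1.15748 d=0.86395 q=0.47750 e^(-rΔt)=0.99591
t_7 payoffs: 89.8863 78.9618 64.3257 44.7168 18.4456 0.0000 0.0000 0.0000
t_6: node(6,0) S=37.2172 payoff=84.8228 vs cont=84.3234 → 84.8228 [stop]  node(6,1) S=49.8621 payoff=72.1779 vs cont=71.6786 → 72.1779 [stop]  node(6,2) S=66.8031 payoff=55.2369 vs cont=54.7375 → 55.2369 [stop]  node(6,3) S=89.5000 payoff=32.5400 vs cont=32.0407 → 32.5400 [stop]  node(6,4) S=119.9083 payoff=2.1317 vs cont=9.5984 → 9.5984 [wait]  node(6,5) S=160.6481 payoff=0.0000 vs cont=0.0000 → 0.0000 [wait]  node(6,6) S=215.2296 payoff=0.0000 vs cont=0.0000 → 0.0000 [wait]  ⇒ S*(6)=89.5000
t_5: node(5,0) S=43.0782 payoff=78.9618 vs cont=78.4625 → 78.9618 [stop]  node(5,1) S=57.7143 payoff=64.3257 vs cont=63.8263 → 64.3257 [stop]  node(5,2) S=77.3232 payoff=44.7168 vs cont=44.2175 → 44.7168 [stop]  node(5,3) S=103.5944 payoff=18.4456 vs cont=21.4971 → 21.4971 [wait]  node(5,4) S=138.7914 payoff=0.0000 vs cont=4.9946 → 4.9946 [wait]  node(5,5) S=185.9469 payoff=0.0000 vs cont=0.0000 → 0.0000 [wait]  ⇒ S*(5)=77.3232
t_4: node(4,0) S=49.8621 payoff=72.1779 vs cont=71.6786 → 72.1779 [stop]  node(4,1) S=66.8031 payoff=55.2369 vs cont=54.7375 → 55.2369 [stop]  node(4,2) S=89.5000 payoff=32.5400 vs cont=33.4918 → 33.4918 [wait]  node(4,3) S=119.9083 payoff=2.1317 vs cont=13.5614 → 13.5614 [wait]  node(4,4) S=160.6481 payoff=0.0000 vs cont=2.5990 → 2.5990 [wait]  ⇒ S*(4)=66.8031
t_3: node(3,0) S=57.7143 payoff=64.3257 vs cont=63.8263 → 64.3257 [stop]  node(3,1) S=77.3232 payoff=44.7168 vs cont=44.6701 → 44.7168 [stop]  node(3,2) S=103.5944 payoff=18.4456 vs cont=23.8769 → 23.8769 [wait]  node(3,3) S=138.7914 payoff=0.0000 vs cont=8.2928 → 8.2928 [wait]  ⇒ S*(3)=77.3232
t_2: node(2,0) S=66.8031 payoff=55.2369 vs cont=54.7375 → 55.2369 [stop]  node(2,1) S=89.5000 payoff=32.5400 vs cont=34.6235 → 34.6235 [wait]  node(2,2) S=119.9083 payoff=2.1317 vs cont=16.3683 → 16.3683 [wait]  ⇒ S*(2)=66.8031
t_1: node(1,0) S=77.3232 payoff=44.7168 vs cont=45.2083 → 45.2083 [wait]  node(1,1) S=103.5944 payoff=18.4456 vs cont=25.8006 → 25.8006 [wait]  ⇒ S*(1)=-
t_0: node(0,0) S=89.5000 payoff=32.5400 vs cont=35.7940 → 35.7940 [wait]  ⇒ S*(0)=-

price = 35.7940
boundary = - - 66.8031 77.3232 66.8031 77.3232 89.5000
tree:
35.7940
45.2083 25.8006
55.2369 34.6235 16.3683
64.3257 44.7168 23.8769 8.2928
72.1779 55.2369 33.4918 13.5614 2.5990
78.9618 64.3257 44.7168 21.4971 4.9946 0.0000
84.8228 72.1779 55.2369 32.5400 9.5984 0.0000 0.0000
89.8863 78.9618 64.3257 44.7168 18.4456 0.0000 0.0000 0.0000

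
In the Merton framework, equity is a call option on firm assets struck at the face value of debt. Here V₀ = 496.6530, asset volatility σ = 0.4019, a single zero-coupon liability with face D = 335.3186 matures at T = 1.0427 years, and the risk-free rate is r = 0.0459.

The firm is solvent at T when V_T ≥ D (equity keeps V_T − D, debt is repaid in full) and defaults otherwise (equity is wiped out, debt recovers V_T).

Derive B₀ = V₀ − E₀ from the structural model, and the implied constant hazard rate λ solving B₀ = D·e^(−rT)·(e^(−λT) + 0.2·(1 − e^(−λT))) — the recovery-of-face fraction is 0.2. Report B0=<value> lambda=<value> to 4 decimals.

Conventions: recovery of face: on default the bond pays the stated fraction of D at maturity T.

With assets at 496.6530 and a single debt payment of 335.3186 at 1.0427 years:
d₁ = [ln(V₀/D) + (r + σ²/2)T] / (σ√T)
   = [ln(496.6530/335.3186) + (0.0459 + 0.5·0.4019²)·1.0427] / (0.4019·√1.0427)
   = [0.392810 + 0.132070] / 0.410391 = 1.278978
d₂ = d₁ − σ√T = 1.278978 − 0.410391 = 0.868587
N(d₁) = 0.899548,  N(d₂) = 0.807463,  e^(−rT) = 0.953267
E₀ = V₀·N(d₁) − D·e^(−rT)·N(d₂)
   = 496.6530·0.899548 − 335.3186·0.953267·0.807463 = 188.658713
B₀ = V₀ − E₀ = 496.6530 − 188.658713 = 307.994287
e^(−λT) = (B₀·e^(rT)/D − 0.2)/(1 − 0.2) = (307.9943·1.049024/335.3186 − 0.2)/0.8 = 0.95442664
λ = −ln(0.95442664)/1.0427 = 0.044734

B0=307.9943 lambda=0.0447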